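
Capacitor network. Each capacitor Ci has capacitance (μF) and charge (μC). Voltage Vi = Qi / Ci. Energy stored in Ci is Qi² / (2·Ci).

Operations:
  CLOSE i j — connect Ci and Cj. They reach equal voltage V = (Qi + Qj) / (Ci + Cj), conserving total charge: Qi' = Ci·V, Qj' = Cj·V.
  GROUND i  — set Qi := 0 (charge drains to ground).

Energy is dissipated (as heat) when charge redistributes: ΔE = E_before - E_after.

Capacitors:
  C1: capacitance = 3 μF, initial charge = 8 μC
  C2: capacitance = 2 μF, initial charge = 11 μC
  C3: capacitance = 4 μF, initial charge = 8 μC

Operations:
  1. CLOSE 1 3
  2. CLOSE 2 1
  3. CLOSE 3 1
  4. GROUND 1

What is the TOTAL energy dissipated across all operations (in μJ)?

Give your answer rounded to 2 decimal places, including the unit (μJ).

Initial: C1(3μF, Q=8μC, V=2.67V), C2(2μF, Q=11μC, V=5.50V), C3(4μF, Q=8μC, V=2.00V)
Op 1: CLOSE 1-3: Q_total=16.00, C_total=7.00, V=2.29; Q1=6.86, Q3=9.14; dissipated=0.381
Op 2: CLOSE 2-1: Q_total=17.86, C_total=5.00, V=3.57; Q2=7.14, Q1=10.71; dissipated=6.199
Op 3: CLOSE 3-1: Q_total=19.86, C_total=7.00, V=2.84; Q3=11.35, Q1=8.51; dissipated=1.417
Op 4: GROUND 1: Q1=0; energy lost=12.071
Total dissipated: 20.067 μJ

Answer: 20.07 μJ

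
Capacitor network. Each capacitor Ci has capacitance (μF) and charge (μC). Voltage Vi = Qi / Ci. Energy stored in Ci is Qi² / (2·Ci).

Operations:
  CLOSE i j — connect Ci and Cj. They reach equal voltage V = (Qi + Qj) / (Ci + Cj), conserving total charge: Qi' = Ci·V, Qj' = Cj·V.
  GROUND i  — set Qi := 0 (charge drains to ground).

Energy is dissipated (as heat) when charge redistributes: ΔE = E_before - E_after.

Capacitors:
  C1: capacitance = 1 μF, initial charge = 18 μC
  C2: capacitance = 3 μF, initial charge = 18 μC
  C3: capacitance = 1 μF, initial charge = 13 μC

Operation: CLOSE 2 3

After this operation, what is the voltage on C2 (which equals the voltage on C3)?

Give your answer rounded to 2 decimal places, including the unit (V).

Answer: 7.75 V

Derivation:
Initial: C1(1μF, Q=18μC, V=18.00V), C2(3μF, Q=18μC, V=6.00V), C3(1μF, Q=13μC, V=13.00V)
Op 1: CLOSE 2-3: Q_total=31.00, C_total=4.00, V=7.75; Q2=23.25, Q3=7.75; dissipated=18.375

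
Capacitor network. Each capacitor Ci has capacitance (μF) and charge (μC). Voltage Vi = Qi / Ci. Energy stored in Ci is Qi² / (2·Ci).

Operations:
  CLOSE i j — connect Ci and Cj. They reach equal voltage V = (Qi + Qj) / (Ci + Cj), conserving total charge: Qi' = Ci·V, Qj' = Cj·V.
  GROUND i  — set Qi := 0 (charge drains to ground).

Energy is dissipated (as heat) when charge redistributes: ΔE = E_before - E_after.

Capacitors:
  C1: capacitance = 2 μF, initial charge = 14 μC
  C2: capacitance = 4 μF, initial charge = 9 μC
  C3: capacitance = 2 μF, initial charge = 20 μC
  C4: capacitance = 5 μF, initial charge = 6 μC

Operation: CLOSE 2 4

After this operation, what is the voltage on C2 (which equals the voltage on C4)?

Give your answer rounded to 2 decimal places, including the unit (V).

Answer: 1.67 V

Derivation:
Initial: C1(2μF, Q=14μC, V=7.00V), C2(4μF, Q=9μC, V=2.25V), C3(2μF, Q=20μC, V=10.00V), C4(5μF, Q=6μC, V=1.20V)
Op 1: CLOSE 2-4: Q_total=15.00, C_total=9.00, V=1.67; Q2=6.67, Q4=8.33; dissipated=1.225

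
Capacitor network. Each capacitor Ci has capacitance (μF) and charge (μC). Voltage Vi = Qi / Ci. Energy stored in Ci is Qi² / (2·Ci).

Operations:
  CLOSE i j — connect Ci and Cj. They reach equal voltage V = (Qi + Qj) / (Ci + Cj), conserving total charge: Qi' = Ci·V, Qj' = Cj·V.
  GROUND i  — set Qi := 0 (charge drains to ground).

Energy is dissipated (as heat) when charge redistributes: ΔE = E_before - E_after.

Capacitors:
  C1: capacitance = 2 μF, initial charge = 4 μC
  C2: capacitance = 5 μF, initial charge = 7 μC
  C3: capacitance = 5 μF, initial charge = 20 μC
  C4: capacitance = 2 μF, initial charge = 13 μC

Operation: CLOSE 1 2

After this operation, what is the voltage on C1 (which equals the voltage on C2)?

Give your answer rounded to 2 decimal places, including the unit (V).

Answer: 1.57 V

Derivation:
Initial: C1(2μF, Q=4μC, V=2.00V), C2(5μF, Q=7μC, V=1.40V), C3(5μF, Q=20μC, V=4.00V), C4(2μF, Q=13μC, V=6.50V)
Op 1: CLOSE 1-2: Q_total=11.00, C_total=7.00, V=1.57; Q1=3.14, Q2=7.86; dissipated=0.257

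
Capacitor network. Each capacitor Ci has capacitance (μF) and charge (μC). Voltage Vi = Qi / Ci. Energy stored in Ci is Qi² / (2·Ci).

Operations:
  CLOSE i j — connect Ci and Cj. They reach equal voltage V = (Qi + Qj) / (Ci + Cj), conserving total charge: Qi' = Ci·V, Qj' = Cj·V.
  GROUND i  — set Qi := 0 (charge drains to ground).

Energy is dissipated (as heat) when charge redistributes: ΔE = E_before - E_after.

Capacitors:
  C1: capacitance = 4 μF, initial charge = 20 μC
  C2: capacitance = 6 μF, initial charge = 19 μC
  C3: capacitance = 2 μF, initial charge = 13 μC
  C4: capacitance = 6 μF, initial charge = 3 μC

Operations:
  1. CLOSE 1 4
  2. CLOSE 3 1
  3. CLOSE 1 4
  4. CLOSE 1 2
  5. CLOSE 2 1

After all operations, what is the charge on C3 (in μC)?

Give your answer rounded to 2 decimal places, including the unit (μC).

Answer: 7.40 μC

Derivation:
Initial: C1(4μF, Q=20μC, V=5.00V), C2(6μF, Q=19μC, V=3.17V), C3(2μF, Q=13μC, V=6.50V), C4(6μF, Q=3μC, V=0.50V)
Op 1: CLOSE 1-4: Q_total=23.00, C_total=10.00, V=2.30; Q1=9.20, Q4=13.80; dissipated=24.300
Op 2: CLOSE 3-1: Q_total=22.20, C_total=6.00, V=3.70; Q3=7.40, Q1=14.80; dissipated=11.760
Op 3: CLOSE 1-4: Q_total=28.60, C_total=10.00, V=2.86; Q1=11.44, Q4=17.16; dissipated=2.352
Op 4: CLOSE 1-2: Q_total=30.44, C_total=10.00, V=3.04; Q1=12.18, Q2=18.26; dissipated=0.113
Op 5: CLOSE 2-1: Q_total=30.44, C_total=10.00, V=3.04; Q2=18.26, Q1=12.18; dissipated=0.000
Final charges: Q1=12.18, Q2=18.26, Q3=7.40, Q4=17.16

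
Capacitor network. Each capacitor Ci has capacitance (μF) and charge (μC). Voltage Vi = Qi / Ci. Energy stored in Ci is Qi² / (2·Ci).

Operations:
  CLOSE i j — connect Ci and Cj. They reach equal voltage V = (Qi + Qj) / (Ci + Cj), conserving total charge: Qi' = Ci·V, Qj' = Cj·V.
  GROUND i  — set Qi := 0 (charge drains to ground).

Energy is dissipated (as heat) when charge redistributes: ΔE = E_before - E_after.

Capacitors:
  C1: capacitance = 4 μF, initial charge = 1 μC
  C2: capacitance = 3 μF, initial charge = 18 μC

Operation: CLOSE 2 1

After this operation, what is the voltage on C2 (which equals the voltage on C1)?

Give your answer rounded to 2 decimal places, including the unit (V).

Answer: 2.71 V

Derivation:
Initial: C1(4μF, Q=1μC, V=0.25V), C2(3μF, Q=18μC, V=6.00V)
Op 1: CLOSE 2-1: Q_total=19.00, C_total=7.00, V=2.71; Q2=8.14, Q1=10.86; dissipated=28.339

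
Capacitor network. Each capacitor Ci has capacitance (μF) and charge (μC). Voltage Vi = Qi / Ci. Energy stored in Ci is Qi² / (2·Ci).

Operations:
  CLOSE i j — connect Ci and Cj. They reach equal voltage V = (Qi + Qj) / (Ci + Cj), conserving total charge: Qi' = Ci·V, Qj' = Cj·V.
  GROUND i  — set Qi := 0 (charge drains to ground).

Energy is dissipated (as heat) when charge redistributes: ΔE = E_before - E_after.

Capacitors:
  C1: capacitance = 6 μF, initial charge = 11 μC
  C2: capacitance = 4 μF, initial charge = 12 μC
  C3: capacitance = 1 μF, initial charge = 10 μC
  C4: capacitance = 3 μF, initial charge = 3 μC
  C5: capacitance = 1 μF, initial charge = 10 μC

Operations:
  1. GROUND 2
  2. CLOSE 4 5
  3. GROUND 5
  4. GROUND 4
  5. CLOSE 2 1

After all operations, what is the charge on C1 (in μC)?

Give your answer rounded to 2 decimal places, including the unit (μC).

Initial: C1(6μF, Q=11μC, V=1.83V), C2(4μF, Q=12μC, V=3.00V), C3(1μF, Q=10μC, V=10.00V), C4(3μF, Q=3μC, V=1.00V), C5(1μF, Q=10μC, V=10.00V)
Op 1: GROUND 2: Q2=0; energy lost=18.000
Op 2: CLOSE 4-5: Q_total=13.00, C_total=4.00, V=3.25; Q4=9.75, Q5=3.25; dissipated=30.375
Op 3: GROUND 5: Q5=0; energy lost=5.281
Op 4: GROUND 4: Q4=0; energy lost=15.844
Op 5: CLOSE 2-1: Q_total=11.00, C_total=10.00, V=1.10; Q2=4.40, Q1=6.60; dissipated=4.033
Final charges: Q1=6.60, Q2=4.40, Q3=10.00, Q4=0.00, Q5=0.00

Answer: 6.60 μC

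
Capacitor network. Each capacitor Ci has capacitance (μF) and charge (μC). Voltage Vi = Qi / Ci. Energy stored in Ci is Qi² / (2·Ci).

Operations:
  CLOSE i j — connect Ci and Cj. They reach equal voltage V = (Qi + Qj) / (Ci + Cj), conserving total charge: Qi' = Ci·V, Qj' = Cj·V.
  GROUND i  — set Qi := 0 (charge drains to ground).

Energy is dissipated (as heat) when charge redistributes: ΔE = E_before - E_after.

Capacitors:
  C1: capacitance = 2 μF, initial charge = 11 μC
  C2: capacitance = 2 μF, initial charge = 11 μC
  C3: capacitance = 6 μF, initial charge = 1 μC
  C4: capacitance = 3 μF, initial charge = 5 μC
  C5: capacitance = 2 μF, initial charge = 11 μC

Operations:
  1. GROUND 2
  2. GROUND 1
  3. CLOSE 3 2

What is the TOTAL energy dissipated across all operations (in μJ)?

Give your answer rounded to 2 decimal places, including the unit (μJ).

Answer: 60.52 μJ

Derivation:
Initial: C1(2μF, Q=11μC, V=5.50V), C2(2μF, Q=11μC, V=5.50V), C3(6μF, Q=1μC, V=0.17V), C4(3μF, Q=5μC, V=1.67V), C5(2μF, Q=11μC, V=5.50V)
Op 1: GROUND 2: Q2=0; energy lost=30.250
Op 2: GROUND 1: Q1=0; energy lost=30.250
Op 3: CLOSE 3-2: Q_total=1.00, C_total=8.00, V=0.12; Q3=0.75, Q2=0.25; dissipated=0.021
Total dissipated: 60.521 μJ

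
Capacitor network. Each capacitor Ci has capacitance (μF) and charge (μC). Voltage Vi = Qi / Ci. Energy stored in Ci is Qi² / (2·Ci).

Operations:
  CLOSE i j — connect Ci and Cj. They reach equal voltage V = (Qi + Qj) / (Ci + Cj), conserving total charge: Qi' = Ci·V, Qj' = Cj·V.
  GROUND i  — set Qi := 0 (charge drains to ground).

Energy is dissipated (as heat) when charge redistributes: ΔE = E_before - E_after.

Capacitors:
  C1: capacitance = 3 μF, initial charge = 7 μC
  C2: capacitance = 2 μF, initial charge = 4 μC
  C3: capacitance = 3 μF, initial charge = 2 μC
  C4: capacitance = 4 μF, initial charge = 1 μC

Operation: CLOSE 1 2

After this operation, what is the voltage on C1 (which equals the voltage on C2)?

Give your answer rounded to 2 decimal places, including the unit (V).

Answer: 2.20 V

Derivation:
Initial: C1(3μF, Q=7μC, V=2.33V), C2(2μF, Q=4μC, V=2.00V), C3(3μF, Q=2μC, V=0.67V), C4(4μF, Q=1μC, V=0.25V)
Op 1: CLOSE 1-2: Q_total=11.00, C_total=5.00, V=2.20; Q1=6.60, Q2=4.40; dissipated=0.067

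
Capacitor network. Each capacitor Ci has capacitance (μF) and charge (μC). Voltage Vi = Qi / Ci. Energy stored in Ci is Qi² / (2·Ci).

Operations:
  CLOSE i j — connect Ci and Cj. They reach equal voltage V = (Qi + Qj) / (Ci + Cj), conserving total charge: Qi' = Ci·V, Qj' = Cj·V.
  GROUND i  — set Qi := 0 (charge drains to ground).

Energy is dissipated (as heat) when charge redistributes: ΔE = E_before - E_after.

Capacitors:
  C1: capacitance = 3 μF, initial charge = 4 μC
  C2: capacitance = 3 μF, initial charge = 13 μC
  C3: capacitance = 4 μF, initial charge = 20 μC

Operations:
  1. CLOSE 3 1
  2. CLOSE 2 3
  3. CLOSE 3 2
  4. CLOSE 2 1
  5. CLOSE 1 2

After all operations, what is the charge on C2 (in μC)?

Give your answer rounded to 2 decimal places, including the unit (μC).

Initial: C1(3μF, Q=4μC, V=1.33V), C2(3μF, Q=13μC, V=4.33V), C3(4μF, Q=20μC, V=5.00V)
Op 1: CLOSE 3-1: Q_total=24.00, C_total=7.00, V=3.43; Q3=13.71, Q1=10.29; dissipated=11.524
Op 2: CLOSE 2-3: Q_total=26.71, C_total=7.00, V=3.82; Q2=11.45, Q3=15.27; dissipated=0.702
Op 3: CLOSE 3-2: Q_total=26.71, C_total=7.00, V=3.82; Q3=15.27, Q2=11.45; dissipated=0.000
Op 4: CLOSE 2-1: Q_total=21.73, C_total=6.00, V=3.62; Q2=10.87, Q1=10.87; dissipated=0.113
Op 5: CLOSE 1-2: Q_total=21.73, C_total=6.00, V=3.62; Q1=10.87, Q2=10.87; dissipated=0.000
Final charges: Q1=10.87, Q2=10.87, Q3=15.27

Answer: 10.87 μC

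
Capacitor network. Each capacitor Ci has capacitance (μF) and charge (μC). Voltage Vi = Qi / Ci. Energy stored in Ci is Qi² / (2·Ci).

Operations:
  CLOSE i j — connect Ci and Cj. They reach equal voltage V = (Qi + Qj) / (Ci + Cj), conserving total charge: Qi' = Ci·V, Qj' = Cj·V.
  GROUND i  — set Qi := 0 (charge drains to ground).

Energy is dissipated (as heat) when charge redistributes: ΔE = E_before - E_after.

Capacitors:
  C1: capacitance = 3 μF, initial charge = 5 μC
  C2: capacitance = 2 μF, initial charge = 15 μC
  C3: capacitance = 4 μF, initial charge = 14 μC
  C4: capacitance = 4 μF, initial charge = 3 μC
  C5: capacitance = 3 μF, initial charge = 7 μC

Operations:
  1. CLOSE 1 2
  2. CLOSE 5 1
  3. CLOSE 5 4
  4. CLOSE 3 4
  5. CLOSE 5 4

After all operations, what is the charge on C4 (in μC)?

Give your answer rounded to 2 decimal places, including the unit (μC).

Answer: 9.10 μC

Derivation:
Initial: C1(3μF, Q=5μC, V=1.67V), C2(2μF, Q=15μC, V=7.50V), C3(4μF, Q=14μC, V=3.50V), C4(4μF, Q=3μC, V=0.75V), C5(3μF, Q=7μC, V=2.33V)
Op 1: CLOSE 1-2: Q_total=20.00, C_total=5.00, V=4.00; Q1=12.00, Q2=8.00; dissipated=20.417
Op 2: CLOSE 5-1: Q_total=19.00, C_total=6.00, V=3.17; Q5=9.50, Q1=9.50; dissipated=2.083
Op 3: CLOSE 5-4: Q_total=12.50, C_total=7.00, V=1.79; Q5=5.36, Q4=7.14; dissipated=5.006
Op 4: CLOSE 3-4: Q_total=21.14, C_total=8.00, V=2.64; Q3=10.57, Q4=10.57; dissipated=2.939
Op 5: CLOSE 5-4: Q_total=15.93, C_total=7.00, V=2.28; Q5=6.83, Q4=9.10; dissipated=0.630
Final charges: Q1=9.50, Q2=8.00, Q3=10.57, Q4=9.10, Q5=6.83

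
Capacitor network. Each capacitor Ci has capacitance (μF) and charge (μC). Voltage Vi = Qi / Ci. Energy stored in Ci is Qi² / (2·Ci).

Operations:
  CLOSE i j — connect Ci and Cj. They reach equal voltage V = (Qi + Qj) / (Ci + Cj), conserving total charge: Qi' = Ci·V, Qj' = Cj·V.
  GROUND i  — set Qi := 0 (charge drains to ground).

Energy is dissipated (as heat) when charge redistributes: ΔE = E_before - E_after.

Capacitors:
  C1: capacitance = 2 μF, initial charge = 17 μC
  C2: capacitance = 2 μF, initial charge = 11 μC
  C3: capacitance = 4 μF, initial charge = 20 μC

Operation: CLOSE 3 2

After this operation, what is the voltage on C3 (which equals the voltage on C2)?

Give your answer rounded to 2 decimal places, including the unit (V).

Initial: C1(2μF, Q=17μC, V=8.50V), C2(2μF, Q=11μC, V=5.50V), C3(4μF, Q=20μC, V=5.00V)
Op 1: CLOSE 3-2: Q_total=31.00, C_total=6.00, V=5.17; Q3=20.67, Q2=10.33; dissipated=0.167

Answer: 5.17 V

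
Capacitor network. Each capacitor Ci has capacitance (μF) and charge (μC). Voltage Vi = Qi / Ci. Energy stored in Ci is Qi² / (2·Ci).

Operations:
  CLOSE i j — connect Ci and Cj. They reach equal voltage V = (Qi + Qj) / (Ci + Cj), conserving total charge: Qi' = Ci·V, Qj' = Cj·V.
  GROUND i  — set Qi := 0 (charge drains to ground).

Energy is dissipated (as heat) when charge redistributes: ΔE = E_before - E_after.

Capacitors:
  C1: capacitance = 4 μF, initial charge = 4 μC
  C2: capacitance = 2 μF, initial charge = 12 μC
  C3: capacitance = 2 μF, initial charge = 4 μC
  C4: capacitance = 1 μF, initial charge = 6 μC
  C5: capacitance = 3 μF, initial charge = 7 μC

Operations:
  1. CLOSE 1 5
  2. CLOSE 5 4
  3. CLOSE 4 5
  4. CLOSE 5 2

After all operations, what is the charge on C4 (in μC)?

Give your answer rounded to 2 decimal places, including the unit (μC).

Answer: 2.68 μC

Derivation:
Initial: C1(4μF, Q=4μC, V=1.00V), C2(2μF, Q=12μC, V=6.00V), C3(2μF, Q=4μC, V=2.00V), C4(1μF, Q=6μC, V=6.00V), C5(3μF, Q=7μC, V=2.33V)
Op 1: CLOSE 1-5: Q_total=11.00, C_total=7.00, V=1.57; Q1=6.29, Q5=4.71; dissipated=1.524
Op 2: CLOSE 5-4: Q_total=10.71, C_total=4.00, V=2.68; Q5=8.04, Q4=2.68; dissipated=7.355
Op 3: CLOSE 4-5: Q_total=10.71, C_total=4.00, V=2.68; Q4=2.68, Q5=8.04; dissipated=0.000
Op 4: CLOSE 5-2: Q_total=20.04, C_total=5.00, V=4.01; Q5=12.02, Q2=8.01; dissipated=6.619
Final charges: Q1=6.29, Q2=8.01, Q3=4.00, Q4=2.68, Q5=12.02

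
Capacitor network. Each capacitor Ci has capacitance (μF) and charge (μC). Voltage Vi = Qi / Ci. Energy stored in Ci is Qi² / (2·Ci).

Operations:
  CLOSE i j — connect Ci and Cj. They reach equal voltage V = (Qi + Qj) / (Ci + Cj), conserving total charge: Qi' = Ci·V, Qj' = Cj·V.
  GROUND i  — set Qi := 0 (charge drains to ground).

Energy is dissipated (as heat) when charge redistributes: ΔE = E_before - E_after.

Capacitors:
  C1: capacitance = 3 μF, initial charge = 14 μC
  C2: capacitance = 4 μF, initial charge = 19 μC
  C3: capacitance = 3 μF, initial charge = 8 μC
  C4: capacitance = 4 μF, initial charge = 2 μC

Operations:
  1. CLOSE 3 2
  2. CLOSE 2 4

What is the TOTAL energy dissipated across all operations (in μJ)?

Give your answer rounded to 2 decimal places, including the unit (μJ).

Answer: 14.99 μJ

Derivation:
Initial: C1(3μF, Q=14μC, V=4.67V), C2(4μF, Q=19μC, V=4.75V), C3(3μF, Q=8μC, V=2.67V), C4(4μF, Q=2μC, V=0.50V)
Op 1: CLOSE 3-2: Q_total=27.00, C_total=7.00, V=3.86; Q3=11.57, Q2=15.43; dissipated=3.720
Op 2: CLOSE 2-4: Q_total=17.43, C_total=8.00, V=2.18; Q2=8.71, Q4=8.71; dissipated=11.270
Total dissipated: 14.991 μJ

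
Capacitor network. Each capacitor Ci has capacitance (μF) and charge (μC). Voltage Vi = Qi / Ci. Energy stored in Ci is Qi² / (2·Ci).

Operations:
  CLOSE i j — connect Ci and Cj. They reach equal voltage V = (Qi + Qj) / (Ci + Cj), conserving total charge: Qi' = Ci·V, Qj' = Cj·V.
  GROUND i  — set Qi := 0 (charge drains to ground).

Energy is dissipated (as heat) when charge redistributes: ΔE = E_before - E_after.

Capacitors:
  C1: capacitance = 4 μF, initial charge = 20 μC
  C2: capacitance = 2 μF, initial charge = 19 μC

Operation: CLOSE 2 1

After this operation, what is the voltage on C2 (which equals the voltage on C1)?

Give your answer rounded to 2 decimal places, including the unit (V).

Initial: C1(4μF, Q=20μC, V=5.00V), C2(2μF, Q=19μC, V=9.50V)
Op 1: CLOSE 2-1: Q_total=39.00, C_total=6.00, V=6.50; Q2=13.00, Q1=26.00; dissipated=13.500

Answer: 6.50 V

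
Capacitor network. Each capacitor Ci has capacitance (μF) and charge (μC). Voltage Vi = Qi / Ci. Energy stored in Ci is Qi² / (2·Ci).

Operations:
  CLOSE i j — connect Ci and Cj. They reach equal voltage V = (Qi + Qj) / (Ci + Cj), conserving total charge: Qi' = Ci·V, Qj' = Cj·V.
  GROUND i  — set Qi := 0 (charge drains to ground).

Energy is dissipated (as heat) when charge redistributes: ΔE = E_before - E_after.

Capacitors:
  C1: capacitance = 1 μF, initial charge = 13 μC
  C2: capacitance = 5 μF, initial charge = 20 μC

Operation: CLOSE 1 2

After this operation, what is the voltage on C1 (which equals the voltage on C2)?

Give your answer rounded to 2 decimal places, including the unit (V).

Initial: C1(1μF, Q=13μC, V=13.00V), C2(5μF, Q=20μC, V=4.00V)
Op 1: CLOSE 1-2: Q_total=33.00, C_total=6.00, V=5.50; Q1=5.50, Q2=27.50; dissipated=33.750

Answer: 5.50 V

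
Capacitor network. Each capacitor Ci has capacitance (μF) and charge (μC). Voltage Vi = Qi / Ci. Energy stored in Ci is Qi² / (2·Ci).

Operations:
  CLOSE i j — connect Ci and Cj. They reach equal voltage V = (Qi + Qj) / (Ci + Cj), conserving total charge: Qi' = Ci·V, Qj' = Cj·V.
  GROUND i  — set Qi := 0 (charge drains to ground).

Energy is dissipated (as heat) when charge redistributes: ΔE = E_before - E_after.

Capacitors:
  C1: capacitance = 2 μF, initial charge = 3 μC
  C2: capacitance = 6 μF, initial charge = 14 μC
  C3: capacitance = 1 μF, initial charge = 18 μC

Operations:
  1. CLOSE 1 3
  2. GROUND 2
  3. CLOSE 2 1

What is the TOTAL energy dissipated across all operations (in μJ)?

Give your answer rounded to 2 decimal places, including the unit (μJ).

Initial: C1(2μF, Q=3μC, V=1.50V), C2(6μF, Q=14μC, V=2.33V), C3(1μF, Q=18μC, V=18.00V)
Op 1: CLOSE 1-3: Q_total=21.00, C_total=3.00, V=7.00; Q1=14.00, Q3=7.00; dissipated=90.750
Op 2: GROUND 2: Q2=0; energy lost=16.333
Op 3: CLOSE 2-1: Q_total=14.00, C_total=8.00, V=1.75; Q2=10.50, Q1=3.50; dissipated=36.750
Total dissipated: 143.833 μJ

Answer: 143.83 μJ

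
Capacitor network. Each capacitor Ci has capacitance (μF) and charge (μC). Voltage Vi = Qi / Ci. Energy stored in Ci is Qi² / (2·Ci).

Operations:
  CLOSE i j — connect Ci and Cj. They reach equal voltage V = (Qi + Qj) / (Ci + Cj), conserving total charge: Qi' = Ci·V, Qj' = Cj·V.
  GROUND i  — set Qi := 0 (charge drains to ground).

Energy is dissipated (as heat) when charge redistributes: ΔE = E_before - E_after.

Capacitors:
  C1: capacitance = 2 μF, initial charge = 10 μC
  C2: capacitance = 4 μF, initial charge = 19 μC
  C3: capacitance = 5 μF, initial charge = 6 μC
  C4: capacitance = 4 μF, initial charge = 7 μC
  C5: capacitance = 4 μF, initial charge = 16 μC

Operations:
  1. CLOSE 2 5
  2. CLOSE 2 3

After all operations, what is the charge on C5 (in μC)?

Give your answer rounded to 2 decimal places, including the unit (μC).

Initial: C1(2μF, Q=10μC, V=5.00V), C2(4μF, Q=19μC, V=4.75V), C3(5μF, Q=6μC, V=1.20V), C4(4μF, Q=7μC, V=1.75V), C5(4μF, Q=16μC, V=4.00V)
Op 1: CLOSE 2-5: Q_total=35.00, C_total=8.00, V=4.38; Q2=17.50, Q5=17.50; dissipated=0.562
Op 2: CLOSE 2-3: Q_total=23.50, C_total=9.00, V=2.61; Q2=10.44, Q3=13.06; dissipated=11.201
Final charges: Q1=10.00, Q2=10.44, Q3=13.06, Q4=7.00, Q5=17.50

Answer: 17.50 μC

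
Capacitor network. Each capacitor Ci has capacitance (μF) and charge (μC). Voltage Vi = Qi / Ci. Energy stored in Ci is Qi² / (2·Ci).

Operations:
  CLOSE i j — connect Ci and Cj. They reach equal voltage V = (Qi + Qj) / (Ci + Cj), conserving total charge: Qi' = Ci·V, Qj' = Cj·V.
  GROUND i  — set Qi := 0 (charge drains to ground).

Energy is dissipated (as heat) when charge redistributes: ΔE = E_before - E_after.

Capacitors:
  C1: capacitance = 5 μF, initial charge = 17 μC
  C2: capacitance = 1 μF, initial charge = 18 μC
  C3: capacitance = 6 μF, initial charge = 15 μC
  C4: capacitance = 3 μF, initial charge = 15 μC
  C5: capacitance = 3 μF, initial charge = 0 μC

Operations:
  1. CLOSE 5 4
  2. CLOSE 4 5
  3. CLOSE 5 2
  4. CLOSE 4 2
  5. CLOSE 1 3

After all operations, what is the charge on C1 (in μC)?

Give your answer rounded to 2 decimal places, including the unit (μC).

Initial: C1(5μF, Q=17μC, V=3.40V), C2(1μF, Q=18μC, V=18.00V), C3(6μF, Q=15μC, V=2.50V), C4(3μF, Q=15μC, V=5.00V), C5(3μF, Q=0μC, V=0.00V)
Op 1: CLOSE 5-4: Q_total=15.00, C_total=6.00, V=2.50; Q5=7.50, Q4=7.50; dissipated=18.750
Op 2: CLOSE 4-5: Q_total=15.00, C_total=6.00, V=2.50; Q4=7.50, Q5=7.50; dissipated=0.000
Op 3: CLOSE 5-2: Q_total=25.50, C_total=4.00, V=6.38; Q5=19.12, Q2=6.38; dissipated=90.094
Op 4: CLOSE 4-2: Q_total=13.88, C_total=4.00, V=3.47; Q4=10.41, Q2=3.47; dissipated=5.631
Op 5: CLOSE 1-3: Q_total=32.00, C_total=11.00, V=2.91; Q1=14.55, Q3=17.45; dissipated=1.105
Final charges: Q1=14.55, Q2=3.47, Q3=17.45, Q4=10.41, Q5=19.12

Answer: 14.55 μC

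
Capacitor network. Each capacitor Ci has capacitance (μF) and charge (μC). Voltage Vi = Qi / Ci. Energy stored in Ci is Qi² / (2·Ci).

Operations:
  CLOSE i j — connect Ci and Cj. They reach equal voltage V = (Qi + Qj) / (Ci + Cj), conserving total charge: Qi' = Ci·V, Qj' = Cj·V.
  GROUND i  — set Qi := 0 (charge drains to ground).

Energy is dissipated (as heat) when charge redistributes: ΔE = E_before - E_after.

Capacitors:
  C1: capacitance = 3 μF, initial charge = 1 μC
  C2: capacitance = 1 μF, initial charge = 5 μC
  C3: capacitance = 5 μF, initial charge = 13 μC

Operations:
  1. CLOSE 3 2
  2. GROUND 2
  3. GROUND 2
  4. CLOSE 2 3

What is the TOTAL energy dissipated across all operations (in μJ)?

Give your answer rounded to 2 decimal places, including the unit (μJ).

Initial: C1(3μF, Q=1μC, V=0.33V), C2(1μF, Q=5μC, V=5.00V), C3(5μF, Q=13μC, V=2.60V)
Op 1: CLOSE 3-2: Q_total=18.00, C_total=6.00, V=3.00; Q3=15.00, Q2=3.00; dissipated=2.400
Op 2: GROUND 2: Q2=0; energy lost=4.500
Op 3: GROUND 2: Q2=0; energy lost=0.000
Op 4: CLOSE 2-3: Q_total=15.00, C_total=6.00, V=2.50; Q2=2.50, Q3=12.50; dissipated=3.750
Total dissipated: 10.650 μJ

Answer: 10.65 μJ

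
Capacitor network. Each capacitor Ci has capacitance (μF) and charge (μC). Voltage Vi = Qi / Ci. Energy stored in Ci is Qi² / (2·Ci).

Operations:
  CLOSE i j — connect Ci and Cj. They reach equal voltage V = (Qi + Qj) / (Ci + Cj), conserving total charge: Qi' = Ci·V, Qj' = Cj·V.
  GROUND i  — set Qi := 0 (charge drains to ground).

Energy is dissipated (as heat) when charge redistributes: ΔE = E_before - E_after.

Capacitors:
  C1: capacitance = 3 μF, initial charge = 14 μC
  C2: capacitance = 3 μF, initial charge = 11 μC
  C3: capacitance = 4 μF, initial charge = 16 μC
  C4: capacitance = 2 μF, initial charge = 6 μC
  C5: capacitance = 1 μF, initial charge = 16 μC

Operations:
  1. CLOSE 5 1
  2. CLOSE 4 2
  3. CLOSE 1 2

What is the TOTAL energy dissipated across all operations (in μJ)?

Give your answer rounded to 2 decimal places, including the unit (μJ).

Initial: C1(3μF, Q=14μC, V=4.67V), C2(3μF, Q=11μC, V=3.67V), C3(4μF, Q=16μC, V=4.00V), C4(2μF, Q=6μC, V=3.00V), C5(1μF, Q=16μC, V=16.00V)
Op 1: CLOSE 5-1: Q_total=30.00, C_total=4.00, V=7.50; Q5=7.50, Q1=22.50; dissipated=48.167
Op 2: CLOSE 4-2: Q_total=17.00, C_total=5.00, V=3.40; Q4=6.80, Q2=10.20; dissipated=0.267
Op 3: CLOSE 1-2: Q_total=32.70, C_total=6.00, V=5.45; Q1=16.35, Q2=16.35; dissipated=12.607
Total dissipated: 61.041 μJ

Answer: 61.04 μJ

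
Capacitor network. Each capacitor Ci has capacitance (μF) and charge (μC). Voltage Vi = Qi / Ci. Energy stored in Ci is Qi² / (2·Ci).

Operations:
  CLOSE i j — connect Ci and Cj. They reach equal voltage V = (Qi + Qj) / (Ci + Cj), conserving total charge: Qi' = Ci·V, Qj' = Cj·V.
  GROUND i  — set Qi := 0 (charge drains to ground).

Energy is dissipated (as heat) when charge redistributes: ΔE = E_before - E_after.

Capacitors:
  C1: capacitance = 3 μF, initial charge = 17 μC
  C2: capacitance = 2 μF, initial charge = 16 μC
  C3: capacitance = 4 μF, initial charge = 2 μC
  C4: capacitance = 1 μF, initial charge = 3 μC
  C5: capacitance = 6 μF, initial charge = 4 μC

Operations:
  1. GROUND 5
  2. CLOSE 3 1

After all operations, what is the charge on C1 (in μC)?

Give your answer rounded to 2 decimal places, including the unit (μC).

Answer: 8.14 μC

Derivation:
Initial: C1(3μF, Q=17μC, V=5.67V), C2(2μF, Q=16μC, V=8.00V), C3(4μF, Q=2μC, V=0.50V), C4(1μF, Q=3μC, V=3.00V), C5(6μF, Q=4μC, V=0.67V)
Op 1: GROUND 5: Q5=0; energy lost=1.333
Op 2: CLOSE 3-1: Q_total=19.00, C_total=7.00, V=2.71; Q3=10.86, Q1=8.14; dissipated=22.881
Final charges: Q1=8.14, Q2=16.00, Q3=10.86, Q4=3.00, Q5=0.00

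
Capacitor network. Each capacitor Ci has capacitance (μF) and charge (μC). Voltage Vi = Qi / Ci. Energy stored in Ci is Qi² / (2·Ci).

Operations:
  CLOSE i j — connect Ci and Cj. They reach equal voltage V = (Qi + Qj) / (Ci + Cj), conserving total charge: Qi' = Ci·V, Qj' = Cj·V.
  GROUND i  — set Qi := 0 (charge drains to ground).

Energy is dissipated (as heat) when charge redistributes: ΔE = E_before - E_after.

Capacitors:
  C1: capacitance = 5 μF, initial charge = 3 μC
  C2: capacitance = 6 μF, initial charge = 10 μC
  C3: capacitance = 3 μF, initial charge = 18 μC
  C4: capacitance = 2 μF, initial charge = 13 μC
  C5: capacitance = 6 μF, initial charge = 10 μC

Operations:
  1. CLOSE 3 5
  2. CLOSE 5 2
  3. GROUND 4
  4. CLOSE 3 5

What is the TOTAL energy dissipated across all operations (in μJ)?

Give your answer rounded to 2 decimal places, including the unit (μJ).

Answer: 64.68 μJ

Derivation:
Initial: C1(5μF, Q=3μC, V=0.60V), C2(6μF, Q=10μC, V=1.67V), C3(3μF, Q=18μC, V=6.00V), C4(2μF, Q=13μC, V=6.50V), C5(6μF, Q=10μC, V=1.67V)
Op 1: CLOSE 3-5: Q_total=28.00, C_total=9.00, V=3.11; Q3=9.33, Q5=18.67; dissipated=18.778
Op 2: CLOSE 5-2: Q_total=28.67, C_total=12.00, V=2.39; Q5=14.33, Q2=14.33; dissipated=3.130
Op 3: GROUND 4: Q4=0; energy lost=42.250
Op 4: CLOSE 3-5: Q_total=23.67, C_total=9.00, V=2.63; Q3=7.89, Q5=15.78; dissipated=0.522
Total dissipated: 64.679 μJ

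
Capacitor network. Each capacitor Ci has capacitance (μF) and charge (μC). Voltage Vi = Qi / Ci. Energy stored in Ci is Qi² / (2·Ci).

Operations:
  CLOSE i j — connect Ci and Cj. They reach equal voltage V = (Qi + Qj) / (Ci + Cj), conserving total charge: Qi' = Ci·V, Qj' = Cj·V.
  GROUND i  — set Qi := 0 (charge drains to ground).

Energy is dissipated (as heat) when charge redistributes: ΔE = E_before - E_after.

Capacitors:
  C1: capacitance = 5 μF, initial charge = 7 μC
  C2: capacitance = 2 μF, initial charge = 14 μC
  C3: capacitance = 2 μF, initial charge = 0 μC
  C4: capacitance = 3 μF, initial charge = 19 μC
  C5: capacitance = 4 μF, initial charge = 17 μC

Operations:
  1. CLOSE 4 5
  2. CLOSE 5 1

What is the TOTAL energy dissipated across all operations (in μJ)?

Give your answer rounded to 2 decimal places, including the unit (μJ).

Answer: 19.29 μJ

Derivation:
Initial: C1(5μF, Q=7μC, V=1.40V), C2(2μF, Q=14μC, V=7.00V), C3(2μF, Q=0μC, V=0.00V), C4(3μF, Q=19μC, V=6.33V), C5(4μF, Q=17μC, V=4.25V)
Op 1: CLOSE 4-5: Q_total=36.00, C_total=7.00, V=5.14; Q4=15.43, Q5=20.57; dissipated=3.720
Op 2: CLOSE 5-1: Q_total=27.57, C_total=9.00, V=3.06; Q5=12.25, Q1=15.32; dissipated=15.566
Total dissipated: 19.286 μJ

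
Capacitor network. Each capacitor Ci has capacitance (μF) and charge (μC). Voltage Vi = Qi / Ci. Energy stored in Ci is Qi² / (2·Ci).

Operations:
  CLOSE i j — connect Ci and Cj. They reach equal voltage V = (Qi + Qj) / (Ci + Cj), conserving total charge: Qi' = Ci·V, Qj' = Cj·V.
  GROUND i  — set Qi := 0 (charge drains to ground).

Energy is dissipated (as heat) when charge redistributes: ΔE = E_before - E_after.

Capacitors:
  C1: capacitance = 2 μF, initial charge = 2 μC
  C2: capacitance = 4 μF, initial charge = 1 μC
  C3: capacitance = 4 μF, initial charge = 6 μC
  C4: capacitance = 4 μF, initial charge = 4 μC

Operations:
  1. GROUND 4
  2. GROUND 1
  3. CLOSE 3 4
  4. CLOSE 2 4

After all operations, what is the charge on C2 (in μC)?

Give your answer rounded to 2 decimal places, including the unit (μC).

Answer: 2.00 μC

Derivation:
Initial: C1(2μF, Q=2μC, V=1.00V), C2(4μF, Q=1μC, V=0.25V), C3(4μF, Q=6μC, V=1.50V), C4(4μF, Q=4μC, V=1.00V)
Op 1: GROUND 4: Q4=0; energy lost=2.000
Op 2: GROUND 1: Q1=0; energy lost=1.000
Op 3: CLOSE 3-4: Q_total=6.00, C_total=8.00, V=0.75; Q3=3.00, Q4=3.00; dissipated=2.250
Op 4: CLOSE 2-4: Q_total=4.00, C_total=8.00, V=0.50; Q2=2.00, Q4=2.00; dissipated=0.250
Final charges: Q1=0.00, Q2=2.00, Q3=3.00, Q4=2.00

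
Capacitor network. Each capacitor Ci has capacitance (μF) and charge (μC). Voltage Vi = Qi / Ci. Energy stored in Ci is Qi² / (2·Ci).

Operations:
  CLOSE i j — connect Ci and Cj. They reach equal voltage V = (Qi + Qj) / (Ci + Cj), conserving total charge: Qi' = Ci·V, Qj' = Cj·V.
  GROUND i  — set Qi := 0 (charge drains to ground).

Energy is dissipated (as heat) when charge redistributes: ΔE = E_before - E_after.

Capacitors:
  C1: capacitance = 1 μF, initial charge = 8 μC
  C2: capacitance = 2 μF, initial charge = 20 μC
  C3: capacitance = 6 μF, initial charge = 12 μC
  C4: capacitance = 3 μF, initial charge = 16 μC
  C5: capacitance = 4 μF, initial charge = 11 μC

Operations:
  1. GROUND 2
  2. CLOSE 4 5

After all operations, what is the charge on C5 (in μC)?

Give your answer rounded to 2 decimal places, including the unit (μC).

Initial: C1(1μF, Q=8μC, V=8.00V), C2(2μF, Q=20μC, V=10.00V), C3(6μF, Q=12μC, V=2.00V), C4(3μF, Q=16μC, V=5.33V), C5(4μF, Q=11μC, V=2.75V)
Op 1: GROUND 2: Q2=0; energy lost=100.000
Op 2: CLOSE 4-5: Q_total=27.00, C_total=7.00, V=3.86; Q4=11.57, Q5=15.43; dissipated=5.720
Final charges: Q1=8.00, Q2=0.00, Q3=12.00, Q4=11.57, Q5=15.43

Answer: 15.43 μC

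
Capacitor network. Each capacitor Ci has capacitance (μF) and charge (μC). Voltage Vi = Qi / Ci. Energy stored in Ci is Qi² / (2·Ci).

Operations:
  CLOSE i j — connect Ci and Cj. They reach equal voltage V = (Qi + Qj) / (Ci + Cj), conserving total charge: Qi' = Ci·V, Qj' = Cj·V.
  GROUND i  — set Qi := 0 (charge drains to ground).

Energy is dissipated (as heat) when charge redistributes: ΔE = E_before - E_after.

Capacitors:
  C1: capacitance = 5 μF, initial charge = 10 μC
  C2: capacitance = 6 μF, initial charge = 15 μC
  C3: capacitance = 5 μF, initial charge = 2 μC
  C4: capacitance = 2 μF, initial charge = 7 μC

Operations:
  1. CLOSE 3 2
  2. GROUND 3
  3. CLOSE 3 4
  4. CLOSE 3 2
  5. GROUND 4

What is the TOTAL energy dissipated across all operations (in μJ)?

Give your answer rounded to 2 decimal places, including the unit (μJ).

Initial: C1(5μF, Q=10μC, V=2.00V), C2(6μF, Q=15μC, V=2.50V), C3(5μF, Q=2μC, V=0.40V), C4(2μF, Q=7μC, V=3.50V)
Op 1: CLOSE 3-2: Q_total=17.00, C_total=11.00, V=1.55; Q3=7.73, Q2=9.27; dissipated=6.014
Op 2: GROUND 3: Q3=0; energy lost=5.971
Op 3: CLOSE 3-4: Q_total=7.00, C_total=7.00, V=1.00; Q3=5.00, Q4=2.00; dissipated=8.750
Op 4: CLOSE 3-2: Q_total=14.27, C_total=11.00, V=1.30; Q3=6.49, Q2=7.79; dissipated=0.406
Op 5: GROUND 4: Q4=0; energy lost=1.000
Total dissipated: 22.140 μJ

Answer: 22.14 μJ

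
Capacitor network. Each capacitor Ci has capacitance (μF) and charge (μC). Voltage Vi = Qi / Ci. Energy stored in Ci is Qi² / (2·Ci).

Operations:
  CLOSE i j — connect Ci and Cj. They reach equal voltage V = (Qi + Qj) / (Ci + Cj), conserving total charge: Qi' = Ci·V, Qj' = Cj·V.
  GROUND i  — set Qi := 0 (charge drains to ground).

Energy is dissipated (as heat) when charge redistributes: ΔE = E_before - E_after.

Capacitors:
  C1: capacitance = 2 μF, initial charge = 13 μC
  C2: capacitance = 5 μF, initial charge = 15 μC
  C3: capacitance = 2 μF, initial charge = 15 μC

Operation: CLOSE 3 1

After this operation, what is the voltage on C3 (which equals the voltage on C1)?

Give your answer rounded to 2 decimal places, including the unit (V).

Answer: 7.00 V

Derivation:
Initial: C1(2μF, Q=13μC, V=6.50V), C2(5μF, Q=15μC, V=3.00V), C3(2μF, Q=15μC, V=7.50V)
Op 1: CLOSE 3-1: Q_total=28.00, C_total=4.00, V=7.00; Q3=14.00, Q1=14.00; dissipated=0.500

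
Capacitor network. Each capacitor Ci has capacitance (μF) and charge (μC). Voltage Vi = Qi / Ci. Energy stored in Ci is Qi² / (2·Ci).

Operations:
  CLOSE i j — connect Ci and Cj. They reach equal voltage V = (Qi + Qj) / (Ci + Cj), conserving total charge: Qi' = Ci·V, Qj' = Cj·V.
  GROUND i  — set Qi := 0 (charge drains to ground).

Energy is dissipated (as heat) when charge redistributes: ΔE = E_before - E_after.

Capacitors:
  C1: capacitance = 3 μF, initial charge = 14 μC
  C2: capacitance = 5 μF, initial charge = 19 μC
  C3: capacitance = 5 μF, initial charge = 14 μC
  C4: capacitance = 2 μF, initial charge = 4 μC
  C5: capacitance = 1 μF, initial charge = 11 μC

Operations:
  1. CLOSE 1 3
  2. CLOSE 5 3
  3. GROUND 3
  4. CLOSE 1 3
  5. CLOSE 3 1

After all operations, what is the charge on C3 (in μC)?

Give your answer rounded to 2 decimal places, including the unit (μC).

Answer: 6.56 μC

Derivation:
Initial: C1(3μF, Q=14μC, V=4.67V), C2(5μF, Q=19μC, V=3.80V), C3(5μF, Q=14μC, V=2.80V), C4(2μF, Q=4μC, V=2.00V), C5(1μF, Q=11μC, V=11.00V)
Op 1: CLOSE 1-3: Q_total=28.00, C_total=8.00, V=3.50; Q1=10.50, Q3=17.50; dissipated=3.267
Op 2: CLOSE 5-3: Q_total=28.50, C_total=6.00, V=4.75; Q5=4.75, Q3=23.75; dissipated=23.438
Op 3: GROUND 3: Q3=0; energy lost=56.406
Op 4: CLOSE 1-3: Q_total=10.50, C_total=8.00, V=1.31; Q1=3.94, Q3=6.56; dissipated=11.484
Op 5: CLOSE 3-1: Q_total=10.50, C_total=8.00, V=1.31; Q3=6.56, Q1=3.94; dissipated=0.000
Final charges: Q1=3.94, Q2=19.00, Q3=6.56, Q4=4.00, Q5=4.75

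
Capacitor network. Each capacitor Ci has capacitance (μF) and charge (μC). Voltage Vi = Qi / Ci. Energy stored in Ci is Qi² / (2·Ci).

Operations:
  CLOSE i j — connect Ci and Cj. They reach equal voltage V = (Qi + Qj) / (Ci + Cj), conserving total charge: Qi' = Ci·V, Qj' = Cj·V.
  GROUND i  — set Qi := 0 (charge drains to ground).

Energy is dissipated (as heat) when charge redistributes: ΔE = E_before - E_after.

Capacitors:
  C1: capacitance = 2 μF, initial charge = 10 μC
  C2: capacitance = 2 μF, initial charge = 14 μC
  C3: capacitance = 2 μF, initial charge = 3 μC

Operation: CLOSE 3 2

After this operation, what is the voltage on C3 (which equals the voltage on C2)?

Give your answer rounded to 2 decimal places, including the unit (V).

Initial: C1(2μF, Q=10μC, V=5.00V), C2(2μF, Q=14μC, V=7.00V), C3(2μF, Q=3μC, V=1.50V)
Op 1: CLOSE 3-2: Q_total=17.00, C_total=4.00, V=4.25; Q3=8.50, Q2=8.50; dissipated=15.125

Answer: 4.25 V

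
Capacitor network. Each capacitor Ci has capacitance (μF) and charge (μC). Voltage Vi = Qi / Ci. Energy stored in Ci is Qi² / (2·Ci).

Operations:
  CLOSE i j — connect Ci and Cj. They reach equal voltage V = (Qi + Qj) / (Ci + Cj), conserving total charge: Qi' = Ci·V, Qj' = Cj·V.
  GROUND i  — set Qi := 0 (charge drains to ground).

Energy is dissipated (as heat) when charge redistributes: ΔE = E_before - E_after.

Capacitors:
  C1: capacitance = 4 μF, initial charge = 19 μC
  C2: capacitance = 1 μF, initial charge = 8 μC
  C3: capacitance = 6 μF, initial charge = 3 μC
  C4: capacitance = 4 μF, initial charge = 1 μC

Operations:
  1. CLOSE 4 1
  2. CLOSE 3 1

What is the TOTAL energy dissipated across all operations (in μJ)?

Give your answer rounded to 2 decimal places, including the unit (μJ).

Initial: C1(4μF, Q=19μC, V=4.75V), C2(1μF, Q=8μC, V=8.00V), C3(6μF, Q=3μC, V=0.50V), C4(4μF, Q=1μC, V=0.25V)
Op 1: CLOSE 4-1: Q_total=20.00, C_total=8.00, V=2.50; Q4=10.00, Q1=10.00; dissipated=20.250
Op 2: CLOSE 3-1: Q_total=13.00, C_total=10.00, V=1.30; Q3=7.80, Q1=5.20; dissipated=4.800
Total dissipated: 25.050 μJ

Answer: 25.05 μJ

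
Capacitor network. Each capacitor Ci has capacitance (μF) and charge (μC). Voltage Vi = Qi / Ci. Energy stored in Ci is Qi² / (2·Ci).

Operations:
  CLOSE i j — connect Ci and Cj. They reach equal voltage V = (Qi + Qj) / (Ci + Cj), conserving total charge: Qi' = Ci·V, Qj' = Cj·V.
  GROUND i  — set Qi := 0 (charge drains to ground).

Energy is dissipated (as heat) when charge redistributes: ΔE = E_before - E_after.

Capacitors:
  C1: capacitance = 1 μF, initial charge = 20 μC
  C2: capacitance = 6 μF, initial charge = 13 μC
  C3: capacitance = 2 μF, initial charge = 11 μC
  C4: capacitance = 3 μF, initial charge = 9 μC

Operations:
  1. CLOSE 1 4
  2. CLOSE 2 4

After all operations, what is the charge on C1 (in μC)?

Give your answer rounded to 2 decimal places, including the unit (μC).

Initial: C1(1μF, Q=20μC, V=20.00V), C2(6μF, Q=13μC, V=2.17V), C3(2μF, Q=11μC, V=5.50V), C4(3μF, Q=9μC, V=3.00V)
Op 1: CLOSE 1-4: Q_total=29.00, C_total=4.00, V=7.25; Q1=7.25, Q4=21.75; dissipated=108.375
Op 2: CLOSE 2-4: Q_total=34.75, C_total=9.00, V=3.86; Q2=23.17, Q4=11.58; dissipated=25.840
Final charges: Q1=7.25, Q2=23.17, Q3=11.00, Q4=11.58

Answer: 7.25 μC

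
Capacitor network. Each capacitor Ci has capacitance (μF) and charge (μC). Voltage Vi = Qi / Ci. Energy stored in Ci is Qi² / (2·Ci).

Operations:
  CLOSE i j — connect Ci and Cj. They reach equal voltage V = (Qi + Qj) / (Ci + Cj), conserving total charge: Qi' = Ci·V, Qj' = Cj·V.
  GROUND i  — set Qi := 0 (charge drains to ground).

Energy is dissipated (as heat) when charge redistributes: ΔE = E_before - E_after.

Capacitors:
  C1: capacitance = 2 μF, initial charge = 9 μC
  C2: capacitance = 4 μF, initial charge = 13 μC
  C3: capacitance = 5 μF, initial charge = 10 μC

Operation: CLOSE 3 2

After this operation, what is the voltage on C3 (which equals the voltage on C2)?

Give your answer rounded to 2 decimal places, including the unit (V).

Initial: C1(2μF, Q=9μC, V=4.50V), C2(4μF, Q=13μC, V=3.25V), C3(5μF, Q=10μC, V=2.00V)
Op 1: CLOSE 3-2: Q_total=23.00, C_total=9.00, V=2.56; Q3=12.78, Q2=10.22; dissipated=1.736

Answer: 2.56 V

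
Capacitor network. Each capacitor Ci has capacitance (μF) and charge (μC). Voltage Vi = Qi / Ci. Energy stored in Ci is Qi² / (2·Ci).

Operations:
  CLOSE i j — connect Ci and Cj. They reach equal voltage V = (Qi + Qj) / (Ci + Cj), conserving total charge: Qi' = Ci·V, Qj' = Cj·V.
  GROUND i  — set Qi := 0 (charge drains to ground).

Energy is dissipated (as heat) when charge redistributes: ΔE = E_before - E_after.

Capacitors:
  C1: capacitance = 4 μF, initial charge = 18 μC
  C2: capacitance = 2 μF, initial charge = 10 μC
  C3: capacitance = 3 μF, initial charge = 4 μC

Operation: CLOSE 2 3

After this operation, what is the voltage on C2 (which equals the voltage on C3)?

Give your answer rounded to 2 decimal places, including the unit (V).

Answer: 2.80 V

Derivation:
Initial: C1(4μF, Q=18μC, V=4.50V), C2(2μF, Q=10μC, V=5.00V), C3(3μF, Q=4μC, V=1.33V)
Op 1: CLOSE 2-3: Q_total=14.00, C_total=5.00, V=2.80; Q2=5.60, Q3=8.40; dissipated=8.067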